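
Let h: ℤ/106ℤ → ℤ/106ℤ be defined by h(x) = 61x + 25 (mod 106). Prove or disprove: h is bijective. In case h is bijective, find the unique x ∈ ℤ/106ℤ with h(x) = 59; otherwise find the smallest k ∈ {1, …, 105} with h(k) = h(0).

44

By definition, injectivity means: for all x_1, x_2 in the domain, h(x_1) = h(x_2) implies x_1 = x_2.
If h(x_1) = h(x_2), then 61x_1 ≡ 61x_2 (mod 106). Because gcd(61, 106) = 1, we may cancel 61 to get x_1 ≡ x_2 (mod 106).
We now compute 61⁻¹ mod 106 explicitly. Euclid's algorithm: 106 = 1·61 + 45, 61 = 1·45 + 16, 45 = 2·16 + 13, 16 = 1·13 + 3, 13 = 4·3 + 1; back-substituting gives 1 = 73·61 − 42·106, so 61⁻¹ ≡ 73 (mod 106).
For any y ∈ ℤ/106ℤ, x = 73(y − 25) mod 106 satisfies h(x) = 61·73(y − 25) + 25 ≡ y (since 61·73 ≡ 1 mod 106). So every y has a preimage.
Thus h is bijective.
Since h is bijective, we find h⁻¹(59): we need 61x ≡ 59 − 25 ≡ 34 (mod 106). Using 61⁻¹ = 73: x ≡ 73·34 = 2482 = 23·106 + 44, so x = 44.
Check: h(44) = 61·44 + 25 = 2709 = 25·106 + 59 ≡ 59 (mod 106).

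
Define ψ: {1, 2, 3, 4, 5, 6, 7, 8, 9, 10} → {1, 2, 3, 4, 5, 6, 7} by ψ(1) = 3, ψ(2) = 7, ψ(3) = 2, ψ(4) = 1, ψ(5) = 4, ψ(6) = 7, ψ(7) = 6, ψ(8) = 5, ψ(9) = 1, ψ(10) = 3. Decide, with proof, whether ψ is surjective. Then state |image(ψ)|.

Every element of the codomain has a preimage: 1 = ψ(4), 2 = ψ(3), 3 = ψ(1), 4 = ψ(5), 5 = ψ(8), 6 = ψ(7), 7 = ψ(2).
Thus ψ is surjective.
The image of ψ is {1, 2, 3, 4, 5, 6, 7}, which has 7 elements.

7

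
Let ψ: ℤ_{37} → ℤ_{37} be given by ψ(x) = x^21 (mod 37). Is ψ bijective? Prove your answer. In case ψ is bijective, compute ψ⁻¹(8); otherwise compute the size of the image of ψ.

ψ(3): Repeated squaring mod 37: 3^1 ≡ 3, 3^2 ≡ 3² = 9, 3^4 ≡ 9² = 81 ≡ 7, 3^8 ≡ 7² = 49 ≡ 12, 3^16 ≡ 12² = 144 ≡ 33. Since 21 = 16 + 4 + 1, 3^21 ≡ 33·7·3: 33·7 = 231 ≡ 9, then 9·3 = 27. So 3^21 ≡ 27 (mod 37).
ψ(4): Repeated squaring mod 37: 4^1 ≡ 4, 4^2 ≡ 4² = 16, 4^4 ≡ 16² = 256 ≡ 34, 4^8 ≡ 34² = 1156 ≡ 9, 4^16 ≡ 9² = 81 ≡ 7. Since 21 = 16 + 4 + 1, 4^21 ≡ 7·34·4: 7·34 = 238 ≡ 16, then 16·4 = 64 ≡ 27. So 4^21 ≡ 27 (mod 37).
So ψ(3) = ψ(4) = 27 while 3 ≠ 4, thus ψ is not injective, hence not bijective.
Since ψ is not bijective, we determine |image(ψ)|. Computing x^21 mod 37 for each x (by repeated squaring, reducing mod 37 at every step), the values ψ(0), ψ(1), …, ψ(36) are: 0, 1, 29, 27, 27, 23, 6, 10, 6, 26, 1, 36, 26, 23, 31, 29, 26, 8, 14, 23, 29, 11, 8, 6, 14, 11, 1, 36, 11, 31, 27, 31, 14, 10, 10, 8, 36.
The distinct values are {0, 1, 6, 8, 10, 11, 14, 23, 26, 27, 29, 31, 36}; there are 13 of them.

13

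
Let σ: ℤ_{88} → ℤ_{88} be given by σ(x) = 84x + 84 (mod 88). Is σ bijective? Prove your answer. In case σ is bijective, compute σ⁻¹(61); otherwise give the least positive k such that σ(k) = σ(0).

22

We have gcd(84, 88) = 4 > 1. Taking u = 0 and v = 22: σ(0) = 84 and σ(22) = 84·22 + 84 = 1932 ≡ 84 (mod 88).
So σ(0) = σ(22) while 0 ≠ 22, hence σ is not injective, hence not bijective.
Since σ is not bijective, we find the least positive k with σ(k) = σ(0): this means 84k ≡ 0 (mod 88), i.e. 88 ∣ 84k. Since gcd(84, 88) = 4, dividing through by 4 this holds exactly when 22 ∣ 21k, and as gcd(21, 22) = 1, exactly when 22 ∣ k.
The smallest positive such k is 22.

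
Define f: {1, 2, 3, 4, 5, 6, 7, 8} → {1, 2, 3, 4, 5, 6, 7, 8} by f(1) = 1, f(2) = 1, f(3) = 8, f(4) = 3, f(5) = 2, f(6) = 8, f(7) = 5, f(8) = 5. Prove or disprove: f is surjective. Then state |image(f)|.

5

No element maps to 4, so f is not surjective.
The image of f is {1, 2, 3, 5, 8}, which has 5 elements.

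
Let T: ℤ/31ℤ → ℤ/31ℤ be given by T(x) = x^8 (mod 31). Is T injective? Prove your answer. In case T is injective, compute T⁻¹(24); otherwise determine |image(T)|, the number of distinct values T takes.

16

T(15): Repeated squaring mod 31: 15^1 ≡ 15, 15^2 ≡ 15² = 225 ≡ 8, 15^4 ≡ 8² = 64 ≡ 2, 15^8 ≡ 2² = 4. So 15^8 ≡ 4 (mod 31).
T(16): Repeated squaring mod 31: 16^1 ≡ 16, 16^2 ≡ 16² = 256 ≡ 8, 16^4 ≡ 8² = 64 ≡ 2, 16^8 ≡ 2² = 4. So 16^8 ≡ 4 (mod 31).
So T(15) = T(16) = 4 while 15 ≠ 16, therefore T is not injective.
Since T is not injective, we determine |image(T)|. Computing x^8 mod 31 for each x (by repeated squaring, reducing mod 31 at every step), the values T(0), T(1), …, T(30) are: 0, 1, 8, 20, 2, 25, 5, 10, 16, 28, 14, 19, 9, 7, 18, 4, 4, 18, 7, 9, 19, 14, 28, 16, 10, 5, 25, 2, 20, 8, 1.
The distinct values are {0, 1, 2, 4, 5, 7, 8, 9, 10, 14, 16, 18, 19, 20, 25, 28}; there are 16 of them.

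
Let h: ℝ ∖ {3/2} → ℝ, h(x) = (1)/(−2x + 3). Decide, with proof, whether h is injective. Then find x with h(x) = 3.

Suppose h(s) = h(t). Cross-multiplying: (1)(−2t + 3) = (1)(−2s + 3).
Expanding both sides and cancelling the symmetric terms leaves 2·(s − t) = 0. Since 2 ≠ 0, s = t. So h is injective.
Solving h(x) = 3: cross-multiplying gives 1 = 3(−2x + 3), which rearranges to 6x = 8, so x = 4/3.

4/3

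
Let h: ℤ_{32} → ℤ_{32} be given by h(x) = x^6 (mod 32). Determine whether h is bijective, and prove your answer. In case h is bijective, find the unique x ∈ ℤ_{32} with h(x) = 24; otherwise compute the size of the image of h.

5

h(0) = 0^6 = 0.
h(2): Repeated squaring mod 32: 2^1 ≡ 2, 2^2 ≡ 2² = 4, 2^4 ≡ 4² = 16. Since 6 = 4 + 2, 2^6 ≡ 16·4: 16·4 = 64 ≡ 0. So 2^6 ≡ 0 (mod 32).
So h(0) = h(2) = 0 while 0 ≠ 2, so h is not injective, hence not bijective.
Since h is not bijective, we determine |image(h)|. Computing x^6 mod 32 for each x (by repeated squaring, reducing mod 32 at every step), the values h(0), h(1), …, h(31) are: 0, 1, 0, 25, 0, 9, 0, 17, 0, 17, 0, 9, 0, 25, 0, 1, 0, 1, 0, 25, 0, 9, 0, 17, 0, 17, 0, 9, 0, 25, 0, 1.
The distinct values are {0, 1, 9, 17, 25}; there are 5 of them.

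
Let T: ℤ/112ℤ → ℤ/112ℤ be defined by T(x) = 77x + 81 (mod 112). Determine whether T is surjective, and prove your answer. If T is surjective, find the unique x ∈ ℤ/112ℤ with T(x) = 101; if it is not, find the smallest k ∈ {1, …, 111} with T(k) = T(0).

16

Since gcd(77, 112) = 7, we have 77x ≡ 0 (mod 7) for all x, so T(x) ≡ 4 (mod 7).
But 0 ≢ 4 (mod 7), so 0 ∈ ℤ/112ℤ has no preimage. Hence T is not surjective.
Since T is not surjective, we find the least positive k with T(k) = T(0): this means 77k ≡ 0 (mod 112), i.e. 112 ∣ 77k. Since gcd(77, 112) = 7, dividing through by 7 this holds exactly when 16 ∣ 11k, and as gcd(11, 16) = 1, exactly when 16 ∣ k.
The smallest positive such k is 16.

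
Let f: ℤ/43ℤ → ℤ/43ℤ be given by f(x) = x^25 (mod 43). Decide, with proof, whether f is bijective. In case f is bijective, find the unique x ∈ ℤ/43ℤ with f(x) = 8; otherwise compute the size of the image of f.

22

Since 43 is prime, the nonzero elements of ℤ/43ℤ form a cyclic group of order 42.
As gcd(25, 42) = 1, raising to the 25th power is a bijection on this group: if u^25 ≡ v^25 then (uv^{−1})^25 = 1, and the only element of order dividing gcd(25, 42) = 1 is 1, so u = v.
With f(0) = 0 this makes f injective on all of ℤ/43ℤ, hence bijective (finite equal-size domain and codomain). In particular f is bijective.
Since f is bijective, we find the preimage of 8. The inverse of x ↦ x^25 on (ℤ/43ℤ)^× is x ↦ x^37, because 25·37 = 925 = 22·42 + 1 ≡ 1 (mod 42) and x^{42} = 1 for x ≠ 0 (Fermat). So f⁻¹(8) = 8^37 mod 43.
Repeated squaring mod 43: 8^1 ≡ 8, 8^2 ≡ 8² = 64 ≡ 21, 8^4 ≡ 21² = 441 ≡ 11, 8^8 ≡ 11² = 121 ≡ 35, 8^16 ≡ 35² = 1225 ≡ 21, 8^32 ≡ 21² = 441 ≡ 11. Since 37 = 32 + 4 + 1, 8^37 ≡ 11·11·8: 11·11 = 121 ≡ 35, then 35·8 = 280 ≡ 22. So 8^37 ≡ 22 (mod 43).
Hence f⁻¹(8) = 22.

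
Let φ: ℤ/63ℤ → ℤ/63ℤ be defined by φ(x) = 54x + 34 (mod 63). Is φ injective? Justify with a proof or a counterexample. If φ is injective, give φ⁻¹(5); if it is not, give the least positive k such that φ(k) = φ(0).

We have gcd(54, 63) = 9 > 1. Taking u = 0 and v = 7: φ(0) = 34 and φ(7) = 54·7 + 34 = 412 ≡ 34 (mod 63).
So φ(0) = φ(7) while 0 ≠ 7, so φ is not injective.
Since φ is not injective, we find the least positive k with φ(k) = φ(0): this means 54k ≡ 0 (mod 63), i.e. 63 ∣ 54k. Since gcd(54, 63) = 9, dividing through by 9 this holds exactly when 7 ∣ 6k, and as gcd(6, 7) = 1, exactly when 7 ∣ k.
The smallest positive such k is 7.

7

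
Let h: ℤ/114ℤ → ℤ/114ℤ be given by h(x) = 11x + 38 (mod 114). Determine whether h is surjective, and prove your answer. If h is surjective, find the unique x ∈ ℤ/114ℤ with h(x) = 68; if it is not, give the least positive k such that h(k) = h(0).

Recall that h is surjective if every y in the codomain equals h(x) for some x in the domain.
Since gcd(11, 114) = 1, 11 is invertible modulo 114. Euclid's algorithm: 114 = 10·11 + 4, 11 = 2·4 + 3, 4 = 1·3 + 1; back-substituting gives 1 = 83·11 − 8·114, so 11⁻¹ ≡ 83 (mod 114).
Then y ↦ 83(y − 38) is a two-sided inverse to h, so every y ∈ ℤ/114ℤ has a preimage.
Thus h is surjective.
Since h is surjective, we compute h⁻¹(68): solve 11x + 38 ≡ 68 (mod 114), i.e. 11x ≡ 30 (mod 114).
Multiplying by 11⁻¹ = 83 gives x ≡ 83·30 = 2490 = 21·114 + 96 ≡ 96 (mod 114).
Check: h(96) = 11·96 + 38 = 1094 = 9·114 + 68 ≡ 68 (mod 114).

96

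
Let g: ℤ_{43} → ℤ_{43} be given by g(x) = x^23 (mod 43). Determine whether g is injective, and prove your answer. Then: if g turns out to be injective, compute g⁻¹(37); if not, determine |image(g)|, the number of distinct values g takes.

Since 43 is prime, the nonzero elements of ℤ_{43} form a cyclic group of order 42.
As gcd(23, 42) = 1, raising to the 23rd power is a bijection on this group: if x_1^23 ≡ x_2^23 then (x_1x_2^{−1})^23 = 1, and the only element of order dividing gcd(23, 42) = 1 is 1, so x_1 = x_2.
With g(0) = 0 this makes g injective on all of ℤ_{43}, hence bijective (finite equal-size domain and codomain). In particular g is injective.
Since g is injective, we find the preimage of 37. The inverse of x ↦ x^23 on (ℤ_{43})^× is x ↦ x^11, because 23·11 = 253 = 6·42 + 1 ≡ 1 (mod 42) and x^{42} = 1 for x ≠ 0 (Fermat). So g⁻¹(37) = 37^11 mod 43.
Repeated squaring mod 43: 37^1 ≡ 37, 37^2 ≡ 37² = 1369 ≡ 36, 37^4 ≡ 36² = 1296 ≡ 6, 37^8 ≡ 6² = 36. Since 11 = 8 + 2 + 1, 37^11 ≡ 36·36·37: 36·36 = 1296 ≡ 6, then 6·37 = 222 ≡ 7. So 37^11 ≡ 7 (mod 43).
Hence g⁻¹(37) = 7.

7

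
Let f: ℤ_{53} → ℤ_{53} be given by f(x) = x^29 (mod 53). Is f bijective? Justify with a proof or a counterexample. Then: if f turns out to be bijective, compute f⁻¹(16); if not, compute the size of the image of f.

36

Since 53 is prime, the nonzero elements of ℤ_{53} form a cyclic group of order 52.
As gcd(29, 52) = 1, raising to the 29th power is a bijection on this group: if s^29 ≡ t^29 then (st^{−1})^29 = 1, and the only element of order dividing gcd(29, 52) = 1 is 1, so s = t.
With f(0) = 0 this makes f injective on all of ℤ_{53}, hence bijective (finite equal-size domain and codomain). In particular f is bijective.
Since f is bijective, we find the preimage of 16. The inverse of x ↦ x^29 on (ℤ_{53})^× is x ↦ x^9, because 29·9 = 261 = 5·52 + 1 ≡ 1 (mod 52) and x^{52} = 1 for x ≠ 0 (Fermat). So f⁻¹(16) = 16^9 mod 53.
Repeated squaring mod 53: 16^1 ≡ 16, 16^2 ≡ 16² = 256 ≡ 44, 16^4 ≡ 44² = 1936 ≡ 28, 16^8 ≡ 28² = 784 ≡ 42. Since 9 = 8 + 1, 16^9 ≡ 42·16: 42·16 = 672 ≡ 36. So 16^9 ≡ 36 (mod 53).
Hence f⁻¹(16) = 36.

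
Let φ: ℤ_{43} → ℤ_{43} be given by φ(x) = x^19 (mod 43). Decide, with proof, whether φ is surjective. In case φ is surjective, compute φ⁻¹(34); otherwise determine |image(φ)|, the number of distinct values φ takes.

Since 43 is prime, the nonzero elements of ℤ_{43} form a cyclic group of order 42.
As gcd(19, 42) = 1, raising to the 19th power is a bijection on this group: if s^19 ≡ t^19 then (st^{−1})^19 = 1, and the only element of order dividing gcd(19, 42) = 1 is 1, so s = t.
With φ(0) = 0 this makes φ injective on all of ℤ_{43}, hence bijective (finite equal-size domain and codomain). In particular φ is surjective.
Since φ is surjective, we find the preimage of 34. The inverse of x ↦ x^19 on (ℤ_{43})^× is x ↦ x^31, because 19·31 = 589 = 14·42 + 1 ≡ 1 (mod 42) and x^{42} = 1 for x ≠ 0 (Fermat). So φ⁻¹(34) = 34^31 mod 43.
Repeated squaring mod 43: 34^1 ≡ 34, 34^2 ≡ 34² = 1156 ≡ 38, 34^4 ≡ 38² = 1444 ≡ 25, 34^8 ≡ 25² = 625 ≡ 23, 34^16 ≡ 23² = 529 ≡ 13. Since 31 = 16 + 8 + 4 + 2 + 1, 34^31 ≡ 13·23·25·38·34: 13·23 = 299 ≡ 41, then 41·25 = 1025 ≡ 36, then 36·38 = 1368 ≡ 35, then 35·34 = 1190 ≡ 29. So 34^31 ≡ 29 (mod 43).
Hence φ⁻¹(34) = 29.

29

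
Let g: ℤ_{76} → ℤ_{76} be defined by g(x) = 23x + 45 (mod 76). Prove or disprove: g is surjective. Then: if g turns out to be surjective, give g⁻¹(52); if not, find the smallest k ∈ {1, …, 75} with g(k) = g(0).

73

Recall that g is surjective if every y in the codomain equals g(x) for some x in the domain.
Since gcd(23, 76) = 1, 23 is invertible modulo 76. Euclid's algorithm: 76 = 3·23 + 7, 23 = 3·7 + 2, 7 = 3·2 + 1; back-substituting gives 1 = 43·23 − 13·76, so 23⁻¹ ≡ 43 (mod 76).
Then y ↦ 43(y − 45) is a two-sided inverse to g, so every y ∈ ℤ_{76} has a preimage.
Hence g is surjective.
Since g is surjective, we compute g⁻¹(52): solve 23x + 45 ≡ 52 (mod 76), i.e. 23x ≡ 7 (mod 76).
Multiplying by 23⁻¹ = 43 gives x ≡ 43·7 = 301 = 3·76 + 73 ≡ 73 (mod 76).
Check: g(73) = 23·73 + 45 = 1724 = 22·76 + 52 ≡ 52 (mod 76).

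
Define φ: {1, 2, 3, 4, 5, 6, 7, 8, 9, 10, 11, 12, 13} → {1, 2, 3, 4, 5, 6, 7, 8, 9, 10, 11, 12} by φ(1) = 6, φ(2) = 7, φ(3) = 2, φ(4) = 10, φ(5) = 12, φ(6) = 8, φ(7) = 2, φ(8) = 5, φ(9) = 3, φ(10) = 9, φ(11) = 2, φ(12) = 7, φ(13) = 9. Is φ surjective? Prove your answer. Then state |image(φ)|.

No element maps to 1, so φ is not surjective.
The image of φ is {2, 3, 5, 6, 7, 8, 9, 10, 12}, which has 9 elements.

9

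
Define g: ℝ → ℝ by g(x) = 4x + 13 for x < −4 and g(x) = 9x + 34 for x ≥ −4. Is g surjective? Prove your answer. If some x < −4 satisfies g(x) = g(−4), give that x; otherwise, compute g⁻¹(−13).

-13/2

Both pieces are strictly increasing (slopes 4 and 9), so each is injective on its own interval.
The left piece maps (−∞, −4) onto (−∞, −3); the right piece maps [−4, ∞) onto [−2, ∞).
The union (−∞, −3) ∪ [−2, ∞) omits the interval between −3 and −2; in particular −3 has no preimage. So g is not surjective.
Because the two images are disjoint, no x < −4 has g(x) = g(−4), so we compute g⁻¹(−13): −13 lies in (−∞, −3), so solve 4x + 13 = −13: x = (−13 − 13)/4 = −13/2.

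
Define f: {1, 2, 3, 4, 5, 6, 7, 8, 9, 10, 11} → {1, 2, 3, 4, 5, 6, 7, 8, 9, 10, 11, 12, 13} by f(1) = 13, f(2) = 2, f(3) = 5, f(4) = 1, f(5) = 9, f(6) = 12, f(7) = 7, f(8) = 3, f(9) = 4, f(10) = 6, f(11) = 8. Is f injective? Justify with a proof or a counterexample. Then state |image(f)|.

11

The values f(1), …, f(11) are 13, 2, 5, 1, 9, 12, 7, 3, 4, 6, 8 — all distinct.
So f(a) = f(b) only when a = b, and f is injective.
The image of f is {1, 2, 3, 4, 5, 6, 7, 8, 9, 12, 13}, which has 11 elements.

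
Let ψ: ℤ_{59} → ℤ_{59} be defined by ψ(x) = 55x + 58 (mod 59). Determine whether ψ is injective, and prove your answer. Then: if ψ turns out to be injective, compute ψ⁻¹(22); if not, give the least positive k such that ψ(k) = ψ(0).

Recall that injectivity means: for all a, b in the domain, ψ(a) = ψ(b) implies a = b.
Suppose ψ(a) = ψ(b) in ℤ_{59}. Then 55a + 58 ≡ 55b + 58 (mod 59), hence 55(a − b) ≡ 0 (mod 59).
Since gcd(55, 59) = 1, 55 is invertible modulo 59, hence a − b ≡ 0 (mod 59), i.e. a = b.
Hence ψ is injective.
We now compute 55⁻¹ mod 59 explicitly. Euclid's algorithm: 59 = 1·55 + 4, 55 = 13·4 + 3, 4 = 1·3 + 1; back-substituting gives 1 = 44·55 − 41·59, so 55⁻¹ ≡ 44 (mod 59).
Since ψ is injective, we compute ψ⁻¹(22): solve 55x + 58 ≡ 22 (mod 59), i.e. 55x ≡ 23 (mod 59).
Multiplying by 55⁻¹ = 44 gives x ≡ 44·23 = 1012 = 17·59 + 9 ≡ 9 (mod 59).
Check: ψ(9) = 55·9 + 58 = 553 = 9·59 + 22 ≡ 22 (mod 59).

9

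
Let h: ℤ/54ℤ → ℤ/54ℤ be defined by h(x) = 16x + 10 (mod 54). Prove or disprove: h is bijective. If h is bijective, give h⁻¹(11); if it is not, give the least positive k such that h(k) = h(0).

27

By definition, h is injective when h(s) = h(t) forces s = t.
We have gcd(16, 54) = 2 > 1. Taking s = 0 and t = 27: h(0) = 10 and h(27) = 16·27 + 10 = 442 ≡ 10 (mod 54).
So h(0) = h(27) while 0 ≠ 27, therefore h is not injective, hence not bijective.
Since h is not bijective, we find the least positive k with h(k) = h(0): this means 16k ≡ 0 (mod 54), i.e. 54 ∣ 16k. Since gcd(16, 54) = 2, dividing through by 2 this holds exactly when 27 ∣ 8k, and as gcd(8, 27) = 1, exactly when 27 ∣ k.
The smallest positive such k is 27.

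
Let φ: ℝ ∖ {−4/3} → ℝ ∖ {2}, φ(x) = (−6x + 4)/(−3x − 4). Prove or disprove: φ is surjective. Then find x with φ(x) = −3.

-8/15

For any y ≠ 2, solving y(−3x − 4) = −6x + 4 for x gives a well-defined x ≠ −4/3. So φ is surjective.
Solving φ(x) = −3: cross-multiplying gives −6x + 4 = −3(−3x − 4), which rearranges to −15x = 8, so x = −8/15.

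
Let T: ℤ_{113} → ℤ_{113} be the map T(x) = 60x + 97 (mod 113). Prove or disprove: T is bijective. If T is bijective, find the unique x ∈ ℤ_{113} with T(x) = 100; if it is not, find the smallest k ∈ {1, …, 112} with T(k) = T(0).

17

Recall: injectivity means: for all s, t in the domain, T(s) = T(t) implies s = t.
Suppose T(s) = T(t) in ℤ_{113}. Then 60s + 97 ≡ 60t + 97 (mod 113), therefore 60(s − t) ≡ 0 (mod 113).
Since gcd(60, 113) = 1, 60 is invertible modulo 113, therefore s − t ≡ 0 (mod 113), i.e. s = t.
We now compute 60⁻¹ mod 113 explicitly. Euclid's algorithm: 113 = 1·60 + 53, 60 = 1·53 + 7, 53 = 7·7 + 4, 7 = 1·4 + 3, 4 = 1·3 + 1; back-substituting gives 1 = 81·60 − 43·113, so 60⁻¹ ≡ 81 (mod 113).
Then y ↦ 81(y − 97) is a two-sided inverse to T, so every y ∈ ℤ_{113} has a preimage.
Therefore T is bijective.
Since T is bijective, we compute T⁻¹(100): solve 60x + 97 ≡ 100 (mod 113), i.e. 60x ≡ 3 (mod 113).
Multiplying by 60⁻¹ = 81 gives x ≡ 81·3 = 243 = 2·113 + 17 ≡ 17 (mod 113).
Check: T(17) = 60·17 + 97 = 1117 = 9·113 + 100 ≡ 100 (mod 113).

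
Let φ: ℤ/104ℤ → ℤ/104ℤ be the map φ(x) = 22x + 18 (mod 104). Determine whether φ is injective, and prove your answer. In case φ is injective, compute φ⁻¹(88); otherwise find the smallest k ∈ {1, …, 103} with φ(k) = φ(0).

We have gcd(22, 104) = 2 > 1. Taking u = 0 and v = 52: φ(0) = 18 and φ(52) = 22·52 + 18 = 1162 ≡ 18 (mod 104).
So φ(0) = φ(52) while 0 ≠ 52, hence φ is not injective.
Since φ is not injective, we find the least positive k with φ(k) = φ(0): this means 22k ≡ 0 (mod 104), i.e. 104 ∣ 22k. Since gcd(22, 104) = 2, dividing through by 2 this holds exactly when 52 ∣ 11k, and as gcd(11, 52) = 1, exactly when 52 ∣ k.
The smallest positive such k is 52.

52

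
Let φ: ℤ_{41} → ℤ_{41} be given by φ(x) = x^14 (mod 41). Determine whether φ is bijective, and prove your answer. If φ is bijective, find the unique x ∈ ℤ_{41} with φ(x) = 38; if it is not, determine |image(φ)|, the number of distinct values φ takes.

21

φ(20): Repeated squaring mod 41: 20^1 ≡ 20, 20^2 ≡ 20² = 400 ≡ 31, 20^4 ≡ 31² = 961 ≡ 18, 20^8 ≡ 18² = 324 ≡ 37. Since 14 = 8 + 4 + 2, 20^14 ≡ 37·18·31: 37·18 = 666 ≡ 10, then 10·31 = 310 ≡ 23. So 20^14 ≡ 23 (mod 41).
φ(21): Repeated squaring mod 41: 21^1 ≡ 21, 21^2 ≡ 21² = 441 ≡ 31, 21^4 ≡ 31² = 961 ≡ 18, 21^8 ≡ 18² = 324 ≡ 37. Since 14 = 8 + 4 + 2, 21^14 ≡ 37·18·31: 37·18 = 666 ≡ 10, then 10·31 = 310 ≡ 23. So 21^14 ≡ 23 (mod 41).
So φ(20) = φ(21) = 23 while 20 ≠ 21, so φ is not injective, hence not bijective.
Since φ is not bijective, we determine |image(φ)|. Computing x^14 mod 41 for each x (by repeated squaring, reducing mod 41 at every step), the values φ(0), φ(1), …, φ(40) are: 0, 1, 25, 32, 10, 31, 21, 2, 4, 40, 37, 36, 33, 20, 9, 8, 18, 5, 16, 39, 23, 23, 39, 16, 5, 18, 8, 9, 20, 33, 36, 37, 40, 4, 2, 21, 31, 10, 32, 25, 1.
The distinct values are {0, 1, 2, 4, 5, 8, 9, 10, 16, 18, 20, 21, 23, 25, 31, 32, 33, 36, 37, 39, 40}; there are 21 of them.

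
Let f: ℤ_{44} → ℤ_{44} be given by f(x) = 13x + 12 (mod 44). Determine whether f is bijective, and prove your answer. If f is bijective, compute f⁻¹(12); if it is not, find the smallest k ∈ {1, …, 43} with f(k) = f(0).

If f(s) = f(t), then 13s ≡ 13t (mod 44). Because gcd(13, 44) = 1, we may cancel 13 to get s ≡ t (mod 44).
We now compute 13⁻¹ mod 44 explicitly. Euclid's algorithm: 44 = 3·13 + 5, 13 = 2·5 + 3, 5 = 1·3 + 2, 3 = 1·2 + 1; back-substituting gives 1 = 17·13 − 5·44, so 13⁻¹ ≡ 17 (mod 44).
Then y ↦ 17(y − 12) is a two-sided inverse to f, so every y ∈ ℤ_{44} has a preimage.
Thus f is bijective.
Since f is bijective, we compute f⁻¹(12): solve 13x + 12 ≡ 12 (mod 44), i.e. 13x ≡ 0 (mod 44).
Multiplying by 13⁻¹ = 17 gives x ≡ 17·0 = 0 ≡ 0 (mod 44).
Check: f(0) = 13·0 + 12 = 12 ≡ 12 (mod 44).

0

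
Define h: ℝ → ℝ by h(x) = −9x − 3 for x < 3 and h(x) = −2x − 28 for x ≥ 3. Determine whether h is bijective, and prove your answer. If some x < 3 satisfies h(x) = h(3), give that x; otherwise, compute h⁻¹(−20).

17/9

Both pieces are strictly decreasing (slopes −9 and −2), so each is injective on its own interval.
The left piece maps (−∞, 3) onto (−30, ∞); the right piece maps [3, ∞) onto (−∞, −34].
The images leave a gap (−30 has no preimage), so h is not surjective, hence not bijective.
Because the two images are disjoint, no x < 3 has h(x) = h(3), so we compute h⁻¹(−20): −20 lies in (−30, ∞), so solve −9x − 3 = −20: x = (−20 + 3)/(−9) = 17/9.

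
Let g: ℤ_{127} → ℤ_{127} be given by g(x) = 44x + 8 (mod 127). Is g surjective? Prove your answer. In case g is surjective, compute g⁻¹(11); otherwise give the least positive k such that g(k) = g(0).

78

Recall: g is surjective if every y in the codomain equals g(x) for some x in the domain.
Since gcd(44, 127) = 1, 44 is invertible modulo 127. Euclid's algorithm: 127 = 2·44 + 39, 44 = 1·39 + 5, 39 = 7·5 + 4, 5 = 1·4 + 1; back-substituting gives 1 = 26·44 − 9·127, so 44⁻¹ ≡ 26 (mod 127).
For any y ∈ ℤ_{127}, x = 26(y − 8) mod 127 satisfies g(x) = 44·26(y − 8) + 8 ≡ y (since 44·26 ≡ 1 mod 127). So every y has a preimage.
So g is surjective.
Since g is surjective, we find g⁻¹(11): we need 44x ≡ 11 − 8 ≡ 3 (mod 127). Using 44⁻¹ = 26: x ≡ 26·3 = 78, so x = 78.
Check: g(78) = 44·78 + 8 = 3440 = 27·127 + 11 ≡ 11 (mod 127).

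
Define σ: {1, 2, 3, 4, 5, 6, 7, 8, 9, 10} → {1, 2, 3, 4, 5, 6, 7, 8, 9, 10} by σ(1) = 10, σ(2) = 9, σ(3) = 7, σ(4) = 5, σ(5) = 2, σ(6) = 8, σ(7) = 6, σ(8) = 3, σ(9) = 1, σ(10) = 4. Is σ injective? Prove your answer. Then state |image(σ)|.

The values σ(1), …, σ(10) are 10, 9, 7, 5, 2, 8, 6, 3, 1, 4 — all distinct.
So σ(a) = σ(b) only when a = b, and σ is injective.
The image of σ is {1, 2, 3, 4, 5, 6, 7, 8, 9, 10}, which has 10 elements.

10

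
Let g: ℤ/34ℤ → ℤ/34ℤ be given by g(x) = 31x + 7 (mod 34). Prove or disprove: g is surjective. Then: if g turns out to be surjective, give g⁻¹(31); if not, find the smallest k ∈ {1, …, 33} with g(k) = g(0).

26

Recall: surjectivity means every element of the codomain has a preimage under g.
Since gcd(31, 34) = 1, 31 is invertible modulo 34. Euclid's algorithm: 34 = 1·31 + 3, 31 = 10·3 + 1; back-substituting gives 1 = 11·31 − 10·34, so 31⁻¹ ≡ 11 (mod 34).
Then y ↦ 11(y − 7) is a two-sided inverse to g, so every y ∈ ℤ/34ℤ has a preimage.
So g is surjective.
Since g is surjective, we find g⁻¹(31): we need 31x ≡ 31 − 7 ≡ 24 (mod 34). Using 31⁻¹ = 11: x ≡ 11·24 = 264 = 7·34 + 26, so x = 26.
Check: g(26) = 31·26 + 7 = 813 = 23·34 + 31 ≡ 31 (mod 34).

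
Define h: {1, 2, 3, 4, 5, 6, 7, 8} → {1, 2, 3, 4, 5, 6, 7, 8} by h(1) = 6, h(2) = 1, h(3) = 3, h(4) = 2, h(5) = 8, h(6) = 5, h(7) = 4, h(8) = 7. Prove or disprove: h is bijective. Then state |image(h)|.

The values 6, 1, 3, 2, 8, 5, 4, 7 are a permutation of {1, 2, 3, 4, 5, 6, 7, 8}: each element appears exactly once.
So h is injective and surjective, hence bijective.
The image of h is {1, 2, 3, 4, 5, 6, 7, 8}, which has 8 elements.

8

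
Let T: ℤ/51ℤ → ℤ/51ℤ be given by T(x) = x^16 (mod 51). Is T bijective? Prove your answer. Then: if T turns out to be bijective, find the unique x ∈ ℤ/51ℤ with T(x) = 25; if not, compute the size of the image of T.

T(1) = 1^16 = 1.
T(2): Repeated squaring mod 51: 2^1 ≡ 2, 2^2 ≡ 2² = 4, 2^4 ≡ 4² = 16, 2^8 ≡ 16² = 256 ≡ 1, 2^16 ≡ 1² = 1. So 2^16 ≡ 1 (mod 51).
So T(1) = T(2) = 1 while 1 ≠ 2, hence T is not injective, hence not bijective.
Since T is not bijective, we determine |image(T)|. Computing x^16 mod 51 for each x (by repeated squaring, reducing mod 51 at every step), the values T(0), T(1), …, T(50) are: 0, 1, 1, 18, 1, 1, 18, 1, 1, 18, 1, 1, 18, 1, 1, 18, 1, 34, 18, 1, 1, 18, 1, 1, 18, 1, 1, 18, 1, 1, 18, 1, 1, 18, 34, 1, 18, 1, 1, 18, 1, 1, 18, 1, 1, 18, 1, 1, 18, 1, 1.
The distinct values are {0, 1, 18, 34}; there are 4 of them.

4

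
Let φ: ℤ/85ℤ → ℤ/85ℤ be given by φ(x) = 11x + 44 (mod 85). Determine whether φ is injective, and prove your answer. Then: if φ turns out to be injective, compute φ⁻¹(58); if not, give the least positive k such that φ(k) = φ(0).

9

Suppose φ(x_1) = φ(x_2) in ℤ/85ℤ. Then 11x_1 + 44 ≡ 11x_2 + 44 (mod 85), thus 11(x_1 − x_2) ≡ 0 (mod 85).
Since gcd(11, 85) = 1, 11 is invertible modulo 85, hence x_1 − x_2 ≡ 0 (mod 85), i.e. x_1 = x_2.
Hence φ is injective.
We now compute 11⁻¹ mod 85 explicitly. Euclid's algorithm: 85 = 7·11 + 8, 11 = 1·8 + 3, 8 = 2·3 + 2, 3 = 1·2 + 1; back-substituting gives 1 = 31·11 − 4·85, so 11⁻¹ ≡ 31 (mod 85).
Since φ is injective, we compute φ⁻¹(58): solve 11x + 44 ≡ 58 (mod 85), i.e. 11x ≡ 14 (mod 85).
Multiplying by 11⁻¹ = 31 gives x ≡ 31·14 = 434 = 5·85 + 9 ≡ 9 (mod 85).
Check: φ(9) = 11·9 + 44 = 143 = 1·85 + 58 ≡ 58 (mod 85).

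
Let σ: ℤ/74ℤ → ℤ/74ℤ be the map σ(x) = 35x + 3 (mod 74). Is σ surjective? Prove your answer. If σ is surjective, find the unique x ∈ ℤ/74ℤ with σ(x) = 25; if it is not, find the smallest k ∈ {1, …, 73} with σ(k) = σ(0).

Recall: σ is surjective if every y in the codomain equals σ(x) for some x in the domain.
Since gcd(35, 74) = 1, 35 is invertible modulo 74. Euclid's algorithm: 74 = 2·35 + 4, 35 = 8·4 + 3, 4 = 1·3 + 1; back-substituting gives 1 = 55·35 − 26·74, so 35⁻¹ ≡ 55 (mod 74).
Then y ↦ 55(y − 3) is a two-sided inverse to σ, so every y ∈ ℤ/74ℤ has a preimage.
Hence σ is surjective.
Since σ is surjective, we compute σ⁻¹(25): solve 35x + 3 ≡ 25 (mod 74), i.e. 35x ≡ 22 (mod 74).
Multiplying by 35⁻¹ = 55 gives x ≡ 55·22 = 1210 = 16·74 + 26 ≡ 26 (mod 74).
Check: σ(26) = 35·26 + 3 = 913 = 12·74 + 25 ≡ 25 (mod 74).

26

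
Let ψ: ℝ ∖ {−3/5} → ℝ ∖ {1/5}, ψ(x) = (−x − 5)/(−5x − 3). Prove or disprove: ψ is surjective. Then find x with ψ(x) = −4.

-17/21

For any y ≠ 1/5, solving y(−5x − 3) = −x − 5 for x gives a well-defined x ≠ −3/5. So ψ is surjective.
Solving ψ(x) = −4: cross-multiplying gives −x − 5 = −4(−5x − 3), which rearranges to −21x = 17, so x = −17/21.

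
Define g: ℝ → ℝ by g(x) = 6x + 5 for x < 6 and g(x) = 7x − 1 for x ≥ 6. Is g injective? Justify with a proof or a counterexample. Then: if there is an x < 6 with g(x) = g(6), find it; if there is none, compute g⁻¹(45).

Both pieces are strictly increasing (slopes 6 and 7), so each is injective on its own interval.
The left piece maps (−∞, 6) onto (−∞, 41); the right piece maps [6, ∞) onto [41, ∞).
These images are disjoint, so no value is attained by both pieces. Hence g is injective.
Because the two images are disjoint, no x < 6 has g(x) = g(6), so we compute g⁻¹(45): 45 lies in [41, ∞), so solve 7x − 1 = 45: x = (45 + 1)/7 = 46/7.

46/7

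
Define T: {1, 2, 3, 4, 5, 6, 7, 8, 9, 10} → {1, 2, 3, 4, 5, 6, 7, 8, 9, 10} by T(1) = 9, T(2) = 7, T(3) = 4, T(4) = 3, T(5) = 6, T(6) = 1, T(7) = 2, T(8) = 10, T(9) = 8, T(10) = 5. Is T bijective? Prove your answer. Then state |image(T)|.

The values 9, 7, 4, 3, 6, 1, 2, 10, 8, 5 are a permutation of {1, 2, 3, 4, 5, 6, 7, 8, 9, 10}: each element appears exactly once.
So T is injective and surjective, hence bijective.
The image of T is {1, 2, 3, 4, 5, 6, 7, 8, 9, 10}, which has 10 elements.

10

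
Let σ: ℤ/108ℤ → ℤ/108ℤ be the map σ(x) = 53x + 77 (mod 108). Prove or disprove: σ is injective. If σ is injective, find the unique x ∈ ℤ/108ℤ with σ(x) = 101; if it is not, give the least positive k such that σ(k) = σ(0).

84

Suppose σ(a) = σ(b) in ℤ/108ℤ. Then 53a + 77 ≡ 53b + 77 (mod 108), therefore 53(a − b) ≡ 0 (mod 108).
Since gcd(53, 108) = 1, 53 is invertible modulo 108, therefore a − b ≡ 0 (mod 108), i.e. a = b.
So σ is injective.
We now compute 53⁻¹ mod 108 explicitly. Euclid's algorithm: 108 = 2·53 + 2, 53 = 26·2 + 1; back-substituting gives 1 = 53·53 − 26·108, so 53⁻¹ ≡ 53 (mod 108).
Since σ is injective, we find σ⁻¹(101): we need 53x ≡ 101 − 77 ≡ 24 (mod 108). Using 53⁻¹ = 53: x ≡ 53·24 = 1272 = 11·108 + 84, so x = 84.
Check: σ(84) = 53·84 + 77 = 4529 = 41·108 + 101 ≡ 101 (mod 108).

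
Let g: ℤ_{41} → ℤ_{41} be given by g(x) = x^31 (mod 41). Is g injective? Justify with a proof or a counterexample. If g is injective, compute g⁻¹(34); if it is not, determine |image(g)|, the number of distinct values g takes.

22

Since 41 is prime, the nonzero elements of ℤ_{41} form a cyclic group of order 40.
As gcd(31, 40) = 1, raising to the 31st power is a bijection on this group: if a^31 ≡ b^31 then (ab^{−1})^31 = 1, and the only element of order dividing gcd(31, 40) = 1 is 1, so a = b.
With g(0) = 0 this makes g injective on all of ℤ_{41}, hence bijective (finite equal-size domain and codomain). In particular g is injective.
Since g is injective, we find the preimage of 34. The inverse of x ↦ x^31 on (ℤ_{41})^× is x ↦ x^31, because 31·31 = 961 = 24·40 + 1 ≡ 1 (mod 40) and x^{40} = 1 for x ≠ 0 (Fermat). So g⁻¹(34) = 34^31 mod 41.
Repeated squaring mod 41: 34^1 ≡ 34, 34^2 ≡ 34² = 1156 ≡ 8, 34^4 ≡ 8² = 64 ≡ 23, 34^8 ≡ 23² = 529 ≡ 37, 34^16 ≡ 37² = 1369 ≡ 16. Since 31 = 16 + 8 + 4 + 2 + 1, 34^31 ≡ 16·37·23·8·34: 16·37 = 592 ≡ 18, then 18·23 = 414 ≡ 4, then 4·8 = 32, then 32·34 = 1088 ≡ 22. So 34^31 ≡ 22 (mod 41).
Hence g⁻¹(34) = 22.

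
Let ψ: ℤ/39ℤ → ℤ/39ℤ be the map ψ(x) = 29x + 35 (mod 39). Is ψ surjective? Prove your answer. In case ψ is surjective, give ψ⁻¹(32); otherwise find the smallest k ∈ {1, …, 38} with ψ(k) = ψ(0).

12

Since gcd(29, 39) = 1, 29 is invertible modulo 39. Euclid's algorithm: 39 = 1·29 + 10, 29 = 2·10 + 9, 10 = 1·9 + 1; back-substituting gives 1 = 35·29 − 26·39, so 29⁻¹ ≡ 35 (mod 39).
Then y ↦ 35(y − 35) is a two-sided inverse to ψ, so every y ∈ ℤ/39ℤ has a preimage.
So ψ is surjective.
Since ψ is surjective, we compute ψ⁻¹(32): solve 29x + 35 ≡ 32 (mod 39), i.e. 29x ≡ 36 (mod 39).
Multiplying by 29⁻¹ = 35 gives x ≡ 35·36 = 1260 = 32·39 + 12 ≡ 12 (mod 39).
Check: ψ(12) = 29·12 + 35 = 383 = 9·39 + 32 ≡ 32 (mod 39).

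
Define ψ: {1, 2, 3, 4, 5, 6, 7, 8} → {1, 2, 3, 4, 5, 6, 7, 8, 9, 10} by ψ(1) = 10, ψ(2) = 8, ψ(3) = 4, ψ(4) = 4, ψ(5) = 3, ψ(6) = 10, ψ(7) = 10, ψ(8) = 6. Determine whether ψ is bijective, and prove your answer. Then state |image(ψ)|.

ψ(3) = 4 = ψ(4) with 3 ≠ 4, so ψ is not injective, hence not bijective.
The image of ψ is {3, 4, 6, 8, 10}, which has 5 elements.

5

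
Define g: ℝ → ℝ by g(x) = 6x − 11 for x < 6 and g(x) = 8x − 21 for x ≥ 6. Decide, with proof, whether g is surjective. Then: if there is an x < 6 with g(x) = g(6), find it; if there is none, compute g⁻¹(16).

9/2

Both pieces are strictly increasing (slopes 6 and 8), so each is injective on its own interval.
The left piece maps (−∞, 6) onto (−∞, 25); the right piece maps [6, ∞) onto [27, ∞).
The union (−∞, 25) ∪ [27, ∞) omits the interval between 25 and 27; in particular 25 has no preimage. So g is not surjective.
Because the two images are disjoint, no x < 6 has g(x) = g(6), so we compute g⁻¹(16): 16 lies in (−∞, 25), so solve 6x − 11 = 16: x = (16 + 11)/6 = 9/2.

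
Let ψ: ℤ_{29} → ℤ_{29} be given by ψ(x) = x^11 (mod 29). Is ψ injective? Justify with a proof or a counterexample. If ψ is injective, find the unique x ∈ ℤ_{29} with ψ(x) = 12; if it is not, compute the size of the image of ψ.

Since 29 is prime, the nonzero elements of ℤ_{29} form a cyclic group of order 28.
As gcd(11, 28) = 1, raising to the 11th power is a bijection on this group: if a^11 ≡ b^11 then (ab^{−1})^11 = 1, and the only element of order dividing gcd(11, 28) = 1 is 1, so a = b.
With ψ(0) = 0 this makes ψ injective on all of ℤ_{29}, hence bijective (finite equal-size domain and codomain). In particular ψ is injective.
Since ψ is injective, we find the preimage of 12. The inverse of x ↦ x^11 on (ℤ_{29})^× is x ↦ x^23, because 11·23 = 253 = 9·28 + 1 ≡ 1 (mod 28) and x^{28} = 1 for x ≠ 0 (Fermat). So ψ⁻¹(12) = 12^23 mod 29.
Repeated squaring mod 29: 12^1 ≡ 12, 12^2 ≡ 12² = 144 ≡ 28, 12^4 ≡ 28² = 784 ≡ 1, 12^8 ≡ 1² = 1, 12^16 ≡ 1² = 1. Since 23 = 16 + 4 + 2 + 1, 12^23 ≡ 1·1·28·12: 1·1 = 1, then 1·28 = 28, then 28·12 = 336 ≡ 17. So 12^23 ≡ 17 (mod 29).
Hence ψ⁻¹(12) = 17.

17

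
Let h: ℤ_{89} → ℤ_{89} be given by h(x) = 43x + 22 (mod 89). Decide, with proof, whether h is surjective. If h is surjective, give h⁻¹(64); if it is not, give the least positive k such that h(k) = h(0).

Since gcd(43, 89) = 1, 43 is invertible modulo 89. Euclid's algorithm: 89 = 2·43 + 3, 43 = 14·3 + 1; back-substituting gives 1 = 29·43 − 14·89, so 43⁻¹ ≡ 29 (mod 89).
For any y ∈ ℤ_{89}, x = 29(y − 22) mod 89 satisfies h(x) = 43·29(y − 22) + 22 ≡ y (since 43·29 ≡ 1 mod 89). So every y has a preimage.
Hence h is surjective.
Since h is surjective, we find h⁻¹(64): we need 43x ≡ 64 − 22 ≡ 42 (mod 89). Using 43⁻¹ = 29: x ≡ 29·42 = 1218 = 13·89 + 61, so x = 61.
Check: h(61) = 43·61 + 22 = 2645 = 29·89 + 64 ≡ 64 (mod 89).

61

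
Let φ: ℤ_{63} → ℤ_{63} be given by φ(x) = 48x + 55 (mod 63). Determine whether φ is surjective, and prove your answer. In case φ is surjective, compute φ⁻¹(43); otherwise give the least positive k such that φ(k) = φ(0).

Since gcd(48, 63) = 3, we have 48x ≡ 0 (mod 3) for all x, so φ(x) ≡ 1 (mod 3).
But 0 ≢ 1 (mod 3), so 0 ∈ ℤ_{63} has no preimage. Therefore φ is not surjective.
Since φ is not surjective, we find the least positive k with φ(k) = φ(0): this means 48k ≡ 0 (mod 63), i.e. 63 ∣ 48k. Since gcd(48, 63) = 3, dividing through by 3 this holds exactly when 21 ∣ 16k, and as gcd(16, 21) = 1, exactly when 21 ∣ k.
The smallest positive such k is 21.

21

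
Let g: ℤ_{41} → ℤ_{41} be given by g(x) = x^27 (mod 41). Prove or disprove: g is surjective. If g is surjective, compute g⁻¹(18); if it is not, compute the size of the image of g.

10

Since 41 is prime, the nonzero elements of ℤ_{41} form a cyclic group of order 40.
As gcd(27, 40) = 1, raising to the 27th power is a bijection on this group: if a^27 ≡ b^27 then (ab^{−1})^27 = 1, and the only element of order dividing gcd(27, 40) = 1 is 1, so a = b.
With g(0) = 0 this makes g injective on all of ℤ_{41}, hence bijective (finite equal-size domain and codomain). In particular g is surjective.
Since g is surjective, we find the preimage of 18. The inverse of x ↦ x^27 on (ℤ_{41})^× is x ↦ x^3, because 27·3 = 81 = 2·40 + 1 ≡ 1 (mod 40) and x^{40} = 1 for x ≠ 0 (Fermat). So g⁻¹(18) = 18^3 mod 41.
Repeated squaring mod 41: 18^1 ≡ 18, 18^2 ≡ 18² = 324 ≡ 37. Since 3 = 2 + 1, 18^3 ≡ 37·18: 37·18 = 666 ≡ 10. So 18^3 ≡ 10 (mod 41).
Hence g⁻¹(18) = 10.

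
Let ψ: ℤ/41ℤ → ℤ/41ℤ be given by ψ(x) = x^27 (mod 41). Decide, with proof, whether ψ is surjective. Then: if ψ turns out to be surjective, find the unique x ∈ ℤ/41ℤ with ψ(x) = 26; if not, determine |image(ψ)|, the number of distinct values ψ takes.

Since 41 is prime, the nonzero elements of ℤ/41ℤ form a cyclic group of order 40.
As gcd(27, 40) = 1, raising to the 27th power is a bijection on this group: if a^27 ≡ b^27 then (ab^{−1})^27 = 1, and the only element of order dividing gcd(27, 40) = 1 is 1, so a = b.
With ψ(0) = 0 this makes ψ injective on all of ℤ/41ℤ, hence bijective (finite equal-size domain and codomain). In particular ψ is surjective.
Since ψ is surjective, we find the preimage of 26. The inverse of x ↦ x^27 on (ℤ/41ℤ)^× is x ↦ x^3, because 27·3 = 81 = 2·40 + 1 ≡ 1 (mod 40) and x^{40} = 1 for x ≠ 0 (Fermat). So ψ⁻¹(26) = 26^3 mod 41.
Repeated squaring mod 41: 26^1 ≡ 26, 26^2 ≡ 26² = 676 ≡ 20. Since 3 = 2 + 1, 26^3 ≡ 20·26: 20·26 = 520 ≡ 28. So 26^3 ≡ 28 (mod 41).
Hence ψ⁻¹(26) = 28.

28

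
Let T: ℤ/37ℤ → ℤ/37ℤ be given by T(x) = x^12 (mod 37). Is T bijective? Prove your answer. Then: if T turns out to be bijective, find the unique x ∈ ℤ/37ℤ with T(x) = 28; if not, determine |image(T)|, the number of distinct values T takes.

4

T(3): Repeated squaring mod 37: 3^1 ≡ 3, 3^2 ≡ 3² = 9, 3^4 ≡ 9² = 81 ≡ 7, 3^8 ≡ 7² = 49 ≡ 12. Since 12 = 8 + 4, 3^12 ≡ 12·7: 12·7 = 84 ≡ 10. So 3^12 ≡ 10 (mod 37).
T(4): Repeated squaring mod 37: 4^1 ≡ 4, 4^2 ≡ 4² = 16, 4^4 ≡ 16² = 256 ≡ 34, 4^8 ≡ 34² = 1156 ≡ 9. Since 12 = 8 + 4, 4^12 ≡ 9·34: 9·34 = 306 ≡ 10. So 4^12 ≡ 10 (mod 37).
So T(3) = T(4) = 10 while 3 ≠ 4, hence T is not injective, hence not bijective.
Since T is not bijective, we determine |image(T)|. Computing x^12 mod 37 for each x (by repeated squaring, reducing mod 37 at every step), the values T(0), T(1), …, T(36) are: 0, 1, 26, 10, 10, 10, 1, 10, 1, 26, 1, 1, 26, 10, 1, 26, 26, 26, 10, 10, 26, 26, 26, 1, 10, 26, 1, 1, 26, 1, 10, 1, 10, 10, 10, 26, 1.
The distinct values are {0, 1, 10, 26}; there are 4 of them.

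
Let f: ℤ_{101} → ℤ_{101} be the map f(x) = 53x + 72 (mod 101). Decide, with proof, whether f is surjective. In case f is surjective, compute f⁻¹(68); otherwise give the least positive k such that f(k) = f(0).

59

Since gcd(53, 101) = 1, 53 is invertible modulo 101. Euclid's algorithm: 101 = 1·53 + 48, 53 = 1·48 + 5, 48 = 9·5 + 3, 5 = 1·3 + 2, 3 = 1·2 + 1; back-substituting gives 1 = 61·53 − 32·101, so 53⁻¹ ≡ 61 (mod 101).
For any y ∈ ℤ_{101}, x = 61(y − 72) mod 101 satisfies f(x) = 53·61(y − 72) + 72 ≡ y (since 53·61 ≡ 1 mod 101). So every y has a preimage.
Therefore f is surjective.
Since f is surjective, we find f⁻¹(68): we need 53x ≡ 68 − 72 ≡ 97 (mod 101). Using 53⁻¹ = 61: x ≡ 61·97 = 5917 = 58·101 + 59, so x = 59.
Check: f(59) = 53·59 + 72 = 3199 = 31·101 + 68 ≡ 68 (mod 101).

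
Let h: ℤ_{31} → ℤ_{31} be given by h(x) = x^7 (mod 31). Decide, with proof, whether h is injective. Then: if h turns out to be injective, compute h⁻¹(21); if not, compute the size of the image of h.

22

Since 31 is prime, the nonzero elements of ℤ_{31} form a cyclic group of order 30.
As gcd(7, 30) = 1, raising to the 7th power is a bijection on this group: if s^7 ≡ t^7 then (st^{−1})^7 = 1, and the only element of order dividing gcd(7, 30) = 1 is 1, so s = t.
With h(0) = 0 this makes h injective on all of ℤ_{31}, hence bijective (finite equal-size domain and codomain). In particular h is injective.
Since h is injective, we find the preimage of 21. The inverse of x ↦ x^7 on (ℤ_{31})^× is x ↦ x^13, because 7·13 = 91 = 3·30 + 1 ≡ 1 (mod 30) and x^{30} = 1 for x ≠ 0 (Fermat). So h⁻¹(21) = 21^13 mod 31.
Repeated squaring mod 31: 21^1 ≡ 21, 21^2 ≡ 21² = 441 ≡ 7, 21^4 ≡ 7² = 49 ≡ 18, 21^8 ≡ 18² = 324 ≡ 14. Since 13 = 8 + 4 + 1, 21^13 ≡ 14·18·21: 14·18 = 252 ≡ 4, then 4·21 = 84 ≡ 22. So 21^13 ≡ 22 (mod 31).
Hence h⁻¹(21) = 22.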